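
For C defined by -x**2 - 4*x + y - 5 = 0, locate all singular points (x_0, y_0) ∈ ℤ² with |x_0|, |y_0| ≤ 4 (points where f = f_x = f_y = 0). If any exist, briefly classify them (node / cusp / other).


No singular points in the scanned grid; C is smooth there.

Compute partial derivatives:
  f_x = -2*x - 4.
  f_y = 1.
f_y = 1 is a nonzero constant, so f_y never vanishes: no point (x, y) can satisfy f = f_x = f_y = 0. In particular no (x, y) ∈ {−4, ..., 4}² is singular; the curve is smooth.


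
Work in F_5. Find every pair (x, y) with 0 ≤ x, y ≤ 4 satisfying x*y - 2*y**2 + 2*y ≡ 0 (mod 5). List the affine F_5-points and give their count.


Affine F_5-points: {(0, 0), (0, 1), (1, 0), (1, 4), (2, 0), (2, 2), (3, 0), (4, 0), (4, 3)}; count = 9.

For each of the 25 pairs (x, y) ∈ F_5², evaluate f(x, y) mod 5. Record the zeros.
  x = 0: [0↦0, 1↦0, 2↦1, 3↦3, 4↦1]  zeros at y ∈ {0, 1}
  x = 1: [0↦0, 1↦1, 2↦3, 3↦1, 4↦0]  zeros at y ∈ {0, 4}
  x = 2: [0↦0, 1↦2, 2↦0, 3↦4, 4↦4]  zeros at y ∈ {0, 2}
  x = 3: [0↦0, 1↦3, 2↦2, 3↦2, 4↦3]  zeros at y ∈ {0}
  x = 4: [0↦0, 1↦4, 2↦4, 3↦0, 4↦2]  zeros at y ∈ {0, 3}
Collecting zeros: affine points = {(0, 0), (0, 1), (1, 0), (1, 4), (2, 0), (2, 2), (3, 0), (4, 0), (4, 3)}.
Total count |C(F_5)_aff| = 9.


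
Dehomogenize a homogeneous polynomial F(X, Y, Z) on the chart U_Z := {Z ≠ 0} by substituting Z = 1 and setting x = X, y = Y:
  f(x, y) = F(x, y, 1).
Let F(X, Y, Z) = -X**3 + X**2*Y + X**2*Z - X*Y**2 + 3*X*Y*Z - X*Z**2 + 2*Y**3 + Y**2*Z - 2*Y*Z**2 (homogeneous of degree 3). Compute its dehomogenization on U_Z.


f(x, y) = -x**3 + x**2*y + x**2 - x*y**2 + 3*x*y - x + 2*y**3 + y**2 - 2*y

On U_Z we set Z = 1. Each monomial c·X^i·Y^j·Z^k in F becomes c·x^i·y^j·1^k = c·x^i·y^j.
Substituting Z = 1: F(X, Y, 1) = -x**3 + x**2*y + x**2 - x*y**2 + 3*x*y - x + 2*y**3 + y**2 - 2*y.
Note: deg(f) ≤ deg(F) = 3; strict inequality happens when F is divisible by Z (lost terms).


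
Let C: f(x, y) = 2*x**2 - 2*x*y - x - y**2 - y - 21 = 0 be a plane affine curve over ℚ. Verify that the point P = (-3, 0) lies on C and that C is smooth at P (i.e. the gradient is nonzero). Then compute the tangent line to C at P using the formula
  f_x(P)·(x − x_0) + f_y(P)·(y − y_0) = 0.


Tangent line at P: -13*x + 5*y - 39 = 0.

Step 1: f(-3, 0) = 0, so P lies on C.
Step 2: partial derivatives
  f_x(x, y) = 4*x - 2*y - 1, f_y(x, y) = -2*x - 2*y - 1.
  f_x(P) = -13, f_y(P) = 5 (gradient nonzero, so P is smooth).
Step 3: tangent line at P: -13·(x − -3) + 5·(y − 0) = 0.
Expanding: -13*x + 5*y - 39 = 0.


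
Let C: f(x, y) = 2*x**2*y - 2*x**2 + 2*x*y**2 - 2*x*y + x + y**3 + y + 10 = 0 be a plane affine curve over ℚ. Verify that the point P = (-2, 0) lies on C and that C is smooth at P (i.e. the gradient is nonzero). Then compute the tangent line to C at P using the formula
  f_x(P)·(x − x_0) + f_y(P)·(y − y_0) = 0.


Tangent line at P: 9*x + 13*y + 18 = 0.

Step 1: f(-2, 0) = 0, so P lies on C.
Step 2: partial derivatives
  f_x(x, y) = 4*x*y - 4*x + 2*y**2 - 2*y + 1, f_y(x, y) = 2*x**2 + 4*x*y - 2*x + 3*y**2 + 1.
  f_x(P) = 9, f_y(P) = 13 (gradient nonzero, so P is smooth).
Step 3: tangent line at P: 9·(x − -2) + 13·(y − 0) = 0.
Expanding: 9*x + 13*y + 18 = 0.


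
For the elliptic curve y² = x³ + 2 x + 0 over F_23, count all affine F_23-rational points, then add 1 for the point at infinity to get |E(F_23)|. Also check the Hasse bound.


Affine points = {(0, 0), (1, 7), (1, 16), (2, 9), (2, 14), (4, 7), (4, 16), (7, 9), (7, 14), (10, 10), (10, 13), (12, 2), (12, 21), (14, 9), (14, 14), (15, 1), (15, 22), (17, 5), (17, 18), (18, 7), (18, 16), (20, 6), (20, 17)}; affine count = 23; |E(F_23)| = 24.

Discriminant check: Δ ∝ 4a³ + 27b² = 4·2³ + 27·0² = 4·8 + 27·0 ≡ 9 (mod 23). Nonzero ⇒ E is nonsingular.
For each x ∈ F_23, compute rhs = x³ + 2·x + 0 mod 23, then count y ∈ F_23 with y² ≡ rhs.
  x = 0: rhs = 0, matching y values: 0 (1 points).
  x = 1: rhs = 3, matching y values: 7, 16 (2 points).
  x = 2: rhs = 12, matching y values: 9, 14 (2 points).
  x = 3: rhs = 10, matching y values: none (0 points).
  x = 4: rhs = 3, matching y values: 7, 16 (2 points).
  x = 5: rhs = 20, matching y values: none (0 points).
  x = 6: rhs = 21, matching y values: none (0 points).
  x = 7: rhs = 12, matching y values: 9, 14 (2 points).
  x = 8: rhs = 22, matching y values: none (0 points).
  x = 9: rhs = 11, matching y values: none (0 points).
  x = 10: rhs = 8, matching y values: 10, 13 (2 points).
  x = 11: rhs = 19, matching y values: none (0 points).
  x = 12: rhs = 4, matching y values: 2, 21 (2 points).
  x = 13: rhs = 15, matching y values: none (0 points).
  x = 14: rhs = 12, matching y values: 9, 14 (2 points).
  x = 15: rhs = 1, matching y values: 1, 22 (2 points).
  x = 16: rhs = 11, matching y values: none (0 points).
  x = 17: rhs = 2, matching y values: 5, 18 (2 points).
  x = 18: rhs = 3, matching y values: 7, 16 (2 points).
  x = 19: rhs = 20, matching y values: none (0 points).
  x = 20: rhs = 13, matching y values: 6, 17 (2 points).
  x = 21: rhs = 11, matching y values: none (0 points).
  x = 22: rhs = 20, matching y values: none (0 points).
Total affine count: 23.
Full point count |E(F_23)| = 23 + 1 = 24.
Hasse bound: |24 − (23+1)| = |0| = 0 ≤ 2√23 ≈ 9.5917 ✓.


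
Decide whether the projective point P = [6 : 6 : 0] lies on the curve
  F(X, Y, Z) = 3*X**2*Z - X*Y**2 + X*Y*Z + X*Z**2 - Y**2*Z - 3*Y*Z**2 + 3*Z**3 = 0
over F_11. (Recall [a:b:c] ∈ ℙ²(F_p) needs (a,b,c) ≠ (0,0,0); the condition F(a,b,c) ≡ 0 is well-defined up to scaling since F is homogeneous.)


F(6,6,0) ≡ 4 (mod 11); P is NOT on the curve.

Evaluate F(6, 6, 0) term-by-term (mod 11).
  3*X**2*Z ↦ 3·36·1·0 = 0
  -X*Y**2 ↦ -1·6·36·1 = -216
  X*Y*Z ↦ 1·6·6·0 = 0
  X*Z**2 ↦ 1·6·1·0 = 0
  -Y**2*Z ↦ -1·1·36·0 = 0
  -3*Y*Z**2 ↦ -3·1·6·0 = 0
  3*Z**3 ↦ 3·1·1·0 = 0
Sum: F(6, 6, 0) = (0) + (-216) + (0) + (0) + (0) + (0) + (0) = -216.
Reducing mod 11: -216 ≡ 4 (mod 11).
Since F(a, b, c) ≡ 4 ≠ 0 (mod 11), P does NOT lie on the curve.


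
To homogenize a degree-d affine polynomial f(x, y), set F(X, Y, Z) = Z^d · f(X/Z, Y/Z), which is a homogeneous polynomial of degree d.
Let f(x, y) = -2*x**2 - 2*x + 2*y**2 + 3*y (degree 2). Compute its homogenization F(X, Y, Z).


F(X, Y, Z) = -2*X**2 - 2*X*Z + 2*Y**2 + 3*Y*Z

deg(f) = 2.
Substitute x = X/Z, y = Y/Z into f, then multiply by Z^2.
  monomial -2·x^2·y^0 ↦ -2·X^2·Y^0·Z^0.
  monomial -2·x^1·y^0 ↦ -2·X^1·Y^0·Z^1.
  monomial 2·x^0·y^2 ↦ 2·X^0·Y^2·Z^0.
  monomial 3·x^0·y^1 ↦ 3·X^0·Y^1·Z^1.
Collecting: F(X, Y, Z) = -2*X**2 - 2*X*Z + 2*Y**2 + 3*Y*Z.


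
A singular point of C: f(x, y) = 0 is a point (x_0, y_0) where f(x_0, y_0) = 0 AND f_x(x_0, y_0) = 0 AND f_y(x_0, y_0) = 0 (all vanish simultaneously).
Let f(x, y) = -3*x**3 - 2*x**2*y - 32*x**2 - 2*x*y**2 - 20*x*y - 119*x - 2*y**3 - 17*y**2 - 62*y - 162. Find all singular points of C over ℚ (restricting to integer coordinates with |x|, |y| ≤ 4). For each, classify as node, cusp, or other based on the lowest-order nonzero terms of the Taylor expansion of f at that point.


Singular points: {(-3, -2)}; classification: node.

Compute partial derivatives:
  f_x = -9*x**2 - 4*x*y - 64*x - 2*y**2 - 20*y - 119.
  f_y = -2*x**2 - 4*x*y - 20*x - 6*y**2 - 34*y - 62.
Scan x_0 ∈ {−4, ..., 4}. For each x_0, f_y(x_0, y) is a polynomial in y; find its integer roots y ∈ {−4, ..., 4}, then test f_x and f at those candidates.
  x = -4: f_y(-4, y) = -6*y**2 - 18*y - 14; no integer root y with |y| ≤ 4.
  x = -3: f_y(-3, y) = -6*y**2 - 22*y - 20; vanishes at y ∈ {-2}. (-3, -2): f_x = 0, f = 0 — SINGULAR.
  x = -2: f_y(-2, y) = -6*y**2 - 26*y - 30; no integer root y with |y| ≤ 4.
  x = -1: f_y(-1, y) = -6*y**2 - 30*y - 44; no integer root y with |y| ≤ 4.
  x = 0: f_y(0, y) = -6*y**2 - 34*y - 62; no integer root y with |y| ≤ 4.
  x = 1: f_y(1, y) = -6*y**2 - 38*y - 84; no integer root y with |y| ≤ 4.
  x = 2: f_y(2, y) = -6*y**2 - 42*y - 110; no integer root y with |y| ≤ 4.
  x = 3: f_y(3, y) = -6*y**2 - 46*y - 140; no integer root y with |y| ≤ 4.
  x = 4: f_y(4, y) = -6*y**2 - 50*y - 174; no integer root y with |y| ≤ 4.
Only singular point on the grid: (-3, -2).
Classify: substitute x = -3 + u, y = -2 + v and expand: f = -3*u**3 - 2*u**2*v - u**2 - 2*u*v**2 - 2*v**3 + v**2.
No constant or linear terms (consistent with a singular point). Quadratic part: -u**2 + v**2. Cubic part: -3*u**3 - 2*u**2*v - 2*u*v**2 - 2*v**3.
The quadratic part v**2 - u**2 = (v − u)(v + u) splits into two distinct linear factors, so there are two distinct tangent lines y − -2 = ±(x − -3) — this is a node (ordinary double point).
Classification: node.


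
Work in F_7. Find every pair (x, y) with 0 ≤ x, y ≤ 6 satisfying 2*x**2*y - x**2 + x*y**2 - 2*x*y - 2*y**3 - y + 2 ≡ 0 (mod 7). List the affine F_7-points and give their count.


Affine F_7-points: {(3, 0), (4, 0), (4, 4), (4, 5), (6, 5)}; count = 5.

For each of the 49 pairs (x, y) ∈ F_7², evaluate f(x, y) mod 7. Record the zeros.
  x = 0: [0↦2, 1↦6, 2↦5, 3↦1, 4↦3, 5↦6, 6↦5]  zeros at y ∈ ∅
  x = 1: [0↦1, 1↦6, 2↦1, 3↦2, 4↦4, 5↦2, 6↦5]  zeros at y ∈ ∅
  x = 2: [0↦5, 1↦1, 2↦3, 3↦6, 4↦5, 5↦2, 6↦6]  zeros at y ∈ ∅
  x = 3: [0↦0, 1↦5, 2↦4, 3↦6, 4↦6, 5↦6, 6↦1]  zeros at y ∈ {0}
  x = 4: [0↦0, 1↦4, 2↦4, 3↦2, 4↦0, 5↦0, 6↦4]  zeros at y ∈ {0, 4, 5}
  x = 5: [0↦5, 1↦5, 2↦3, 3↦1, 4↦1, 5↦5, 6↦1]  zeros at y ∈ ∅
  x = 6: [0↦1, 1↦1, 2↦1, 3↦3, 4↦2, 5↦0, 6↦6]  zeros at y ∈ {5}
Collecting zeros: affine points = {(3, 0), (4, 0), (4, 4), (4, 5), (6, 5)}.
Total count |C(F_7)_aff| = 5.


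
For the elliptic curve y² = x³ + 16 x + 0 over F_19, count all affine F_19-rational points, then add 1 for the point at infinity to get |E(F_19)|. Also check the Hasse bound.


Affine points = {(0, 0), (1, 6), (1, 13), (10, 1), (10, 18), (11, 5), (11, 14), (12, 1), (12, 18), (13, 7), (13, 12), (14, 2), (14, 17), (15, 9), (15, 10), (16, 1), (16, 18), (17, 6), (17, 13)}; affine count = 19; |E(F_19)| = 20.

Discriminant check: Δ ∝ 4a³ + 27b² = 4·16³ + 27·0² = 4·4096 + 27·0 ≡ 6 (mod 19). Nonzero ⇒ E is nonsingular.
For each x ∈ F_19, compute rhs = x³ + 16·x + 0 mod 19, then count y ∈ F_19 with y² ≡ rhs.
  x = 0: rhs = 0, matching y values: 0 (1 points).
  x = 1: rhs = 17, matching y values: 6, 13 (2 points).
  x = 2: rhs = 2, matching y values: none (0 points).
  x = 3: rhs = 18, matching y values: none (0 points).
  x = 4: rhs = 14, matching y values: none (0 points).
  x = 5: rhs = 15, matching y values: none (0 points).
  x = 6: rhs = 8, matching y values: none (0 points).
  x = 7: rhs = 18, matching y values: none (0 points).
  x = 8: rhs = 13, matching y values: none (0 points).
  x = 9: rhs = 18, matching y values: none (0 points).
  x = 10: rhs = 1, matching y values: 1, 18 (2 points).
  x = 11: rhs = 6, matching y values: 5, 14 (2 points).
  x = 12: rhs = 1, matching y values: 1, 18 (2 points).
  x = 13: rhs = 11, matching y values: 7, 12 (2 points).
  x = 14: rhs = 4, matching y values: 2, 17 (2 points).
  x = 15: rhs = 5, matching y values: 9, 10 (2 points).
  x = 16: rhs = 1, matching y values: 1, 18 (2 points).
  x = 17: rhs = 17, matching y values: 6, 13 (2 points).
  x = 18: rhs = 2, matching y values: none (0 points).
Total affine count: 19.
Full point count |E(F_19)| = 19 + 1 = 20.
Hasse bound: |20 − (19+1)| = |0| = 0 ≤ 2√19 ≈ 8.7178 ✓.


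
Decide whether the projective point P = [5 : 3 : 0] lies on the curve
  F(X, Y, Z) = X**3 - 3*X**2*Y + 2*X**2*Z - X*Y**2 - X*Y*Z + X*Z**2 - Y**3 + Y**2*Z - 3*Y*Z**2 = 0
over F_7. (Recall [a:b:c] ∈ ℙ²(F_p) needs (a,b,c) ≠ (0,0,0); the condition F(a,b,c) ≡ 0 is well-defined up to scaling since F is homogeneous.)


F(5,3,0) ≡ 3 (mod 7); P is NOT on the curve.

Evaluate F(5, 3, 0) term-by-term (mod 7).
  X**3 ↦ 1·125·1·1 = 125
  -3*X**2*Y ↦ -3·25·3·1 = -225
  2*X**2*Z ↦ 2·25·1·0 = 0
  -X*Y**2 ↦ -1·5·9·1 = -45
  -X*Y*Z ↦ -1·5·3·0 = 0
  X*Z**2 ↦ 1·5·1·0 = 0
  -Y**3 ↦ -1·1·27·1 = -27
  Y**2*Z ↦ 1·1·9·0 = 0
  -3*Y*Z**2 ↦ -3·1·3·0 = 0
Sum: F(5, 3, 0) = (125) + (-225) + (0) + (-45) + (0) + (0) + (-27) + (0) + (0) = -172.
Reducing mod 7: -172 ≡ 3 (mod 7).
Since F(a, b, c) ≡ 3 ≠ 0 (mod 7), P does NOT lie on the curve.


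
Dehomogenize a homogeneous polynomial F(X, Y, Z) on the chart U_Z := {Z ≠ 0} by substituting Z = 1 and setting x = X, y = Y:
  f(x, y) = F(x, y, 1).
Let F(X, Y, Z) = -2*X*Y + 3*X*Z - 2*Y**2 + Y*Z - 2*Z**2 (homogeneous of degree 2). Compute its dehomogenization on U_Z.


f(x, y) = -2*x*y + 3*x - 2*y**2 + y - 2

On U_Z we set Z = 1. Each monomial c·X^i·Y^j·Z^k in F becomes c·x^i·y^j·1^k = c·x^i·y^j.
Substituting Z = 1: F(X, Y, 1) = -2*x*y + 3*x - 2*y**2 + y - 2.
Note: deg(f) ≤ deg(F) = 2; strict inequality happens when F is divisible by Z (lost terms).


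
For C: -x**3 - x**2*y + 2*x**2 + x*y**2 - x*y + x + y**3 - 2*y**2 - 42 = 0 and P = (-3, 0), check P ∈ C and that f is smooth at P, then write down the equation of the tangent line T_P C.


Tangent line at P: -38*x - 6*y - 114 = 0.

Step 1: f(-3, 0) = 0, so P lies on C.
Step 2: partial derivatives
  f_x(x, y) = -3*x**2 - 2*x*y + 4*x + y**2 - y + 1, f_y(x, y) = -x**2 + 2*x*y - x + 3*y**2 - 4*y.
  f_x(P) = -38, f_y(P) = -6 (gradient nonzero, so P is smooth).
Step 3: tangent line at P: -38·(x − -3) + -6·(y − 0) = 0.
Expanding: -38*x - 6*y - 114 = 0.


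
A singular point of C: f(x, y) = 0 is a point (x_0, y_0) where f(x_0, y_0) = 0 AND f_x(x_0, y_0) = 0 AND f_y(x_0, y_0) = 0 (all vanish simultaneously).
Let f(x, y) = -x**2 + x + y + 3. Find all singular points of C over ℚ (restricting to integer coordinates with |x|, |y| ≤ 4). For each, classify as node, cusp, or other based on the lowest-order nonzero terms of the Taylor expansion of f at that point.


No singular points in the scanned grid; C is smooth there.

Compute partial derivatives:
  f_x = 1 - 2*x.
  f_y = 1.
f_y = 1 is a nonzero constant, so f_y never vanishes: no point (x, y) can satisfy f = f_x = f_y = 0. In particular no (x, y) ∈ {−4, ..., 4}² is singular; the curve is smooth.


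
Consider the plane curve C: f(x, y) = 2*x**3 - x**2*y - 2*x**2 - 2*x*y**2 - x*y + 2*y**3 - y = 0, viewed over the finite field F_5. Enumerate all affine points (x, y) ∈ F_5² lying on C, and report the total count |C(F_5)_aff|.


Affine F_5-points: {(0, 0), (1, 0), (2, 3), (4, 3)}; count = 4.

For each of the 25 pairs (x, y) ∈ F_5², evaluate f(x, y) mod 5. Record the zeros.
  x = 0: [0↦0, 1↦1, 2↦4, 3↦1, 4↦4]  zeros at y ∈ {0}
  x = 1: [0↦0, 1↦2, 2↦2, 3↦2, 4↦4]  zeros at y ∈ {0}
  x = 2: [0↦3, 1↦4, 2↦4, 3↦0, 4↦4]  zeros at y ∈ {3}
  x = 3: [0↦1, 1↦4, 2↦2, 3↦2, 4↦1]  zeros at y ∈ ∅
  x = 4: [0↦1, 1↦4, 2↦3, 3↦0, 4↦2]  zeros at y ∈ {3}
Collecting zeros: affine points = {(0, 0), (1, 0), (2, 3), (4, 3)}.
Total count |C(F_5)_aff| = 4.


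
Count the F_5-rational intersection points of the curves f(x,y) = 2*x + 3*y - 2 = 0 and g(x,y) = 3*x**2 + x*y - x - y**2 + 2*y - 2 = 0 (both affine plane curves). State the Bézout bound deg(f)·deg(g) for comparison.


Common zeros: {(0, 4), (1, 0)}; count = 2; Bézout bound = 2.

deg(f) = 1, deg(g) = 2, so Bézout bound = 2.
Scan x ∈ F_5. For each x, list the y ∈ F_5 with f(x, y) ≡ 0 and those with g(x, y) ≡ 0 (mod 5); the common zeros in that column are the intersection.
  x = 0: f ≡ 0 at y ∈ {4}; g ≡ 0 at y ∈ {3, 4}; common: {4}.
  x = 1: f ≡ 0 at y ∈ {0}; g ≡ 0 at y ∈ {0, 3}; common: {0}.
  x = 2: f ≡ 0 at y ∈ {1}; g ≡ 0 at y ∈ ∅; common: ∅.
  x = 3: f ≡ 0 at y ∈ {2}; g ≡ 0 at y ∈ ∅; common: ∅.
  x = 4: f ≡ 0 at y ∈ {3}; g ≡ 0 at y ∈ {2, 4}; common: ∅.
Collecting: common zeros = {(0, 4), (1, 0)}, so the count is 2.
Comparison with the Bézout bound: 2 ≤ 2 = deg(f)·deg(g), as expected for curves with no common component (the bound is attained).


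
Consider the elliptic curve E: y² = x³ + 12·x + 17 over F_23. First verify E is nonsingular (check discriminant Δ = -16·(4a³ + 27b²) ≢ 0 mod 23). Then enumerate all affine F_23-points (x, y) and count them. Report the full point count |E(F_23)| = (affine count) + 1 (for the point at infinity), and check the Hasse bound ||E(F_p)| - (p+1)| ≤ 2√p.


Affine points = {(2, 7), (2, 16), (5, 8), (5, 15), (6, 11), (6, 12), (8, 2), (8, 21), (9, 7), (9, 16), (11, 10), (11, 13), (12, 7), (12, 16), (13, 1), (13, 22), (14, 10), (14, 13), (16, 2), (16, 21), (18, 4), (18, 19), (20, 0), (21, 10), (21, 13), (22, 2), (22, 21)}; affine count = 27; |E(F_23)| = 28.

Discriminant check: Δ ∝ 4a³ + 27b² = 4·12³ + 27·17² = 4·1728 + 27·289 ≡ 18 (mod 23). Nonzero ⇒ E is nonsingular.
For each x ∈ F_23, compute rhs = x³ + 12·x + 17 mod 23, then count y ∈ F_23 with y² ≡ rhs.
  x = 0: rhs = 17, matching y values: none (0 points).
  x = 1: rhs = 7, matching y values: none (0 points).
  x = 2: rhs = 3, matching y values: 7, 16 (2 points).
  x = 3: rhs = 11, matching y values: none (0 points).
  x = 4: rhs = 14, matching y values: none (0 points).
  x = 5: rhs = 18, matching y values: 8, 15 (2 points).
  x = 6: rhs = 6, matching y values: 11, 12 (2 points).
  x = 7: rhs = 7, matching y values: none (0 points).
  x = 8: rhs = 4, matching y values: 2, 21 (2 points).
  x = 9: rhs = 3, matching y values: 7, 16 (2 points).
  x = 10: rhs = 10, matching y values: none (0 points).
  x = 11: rhs = 8, matching y values: 10, 13 (2 points).
  x = 12: rhs = 3, matching y values: 7, 16 (2 points).
  x = 13: rhs = 1, matching y values: 1, 22 (2 points).
  x = 14: rhs = 8, matching y values: 10, 13 (2 points).
  x = 15: rhs = 7, matching y values: none (0 points).
  x = 16: rhs = 4, matching y values: 2, 21 (2 points).
  x = 17: rhs = 5, matching y values: none (0 points).
  x = 18: rhs = 16, matching y values: 4, 19 (2 points).
  x = 19: rhs = 20, matching y values: none (0 points).
  x = 20: rhs = 0, matching y values: 0 (1 points).
  x = 21: rhs = 8, matching y values: 10, 13 (2 points).
  x = 22: rhs = 4, matching y values: 2, 21 (2 points).
Total affine count: 27.
Full point count |E(F_23)| = 27 + 1 = 28.
Hasse bound: |28 − (23+1)| = |4| = 4 ≤ 2√23 ≈ 9.5917 ✓.


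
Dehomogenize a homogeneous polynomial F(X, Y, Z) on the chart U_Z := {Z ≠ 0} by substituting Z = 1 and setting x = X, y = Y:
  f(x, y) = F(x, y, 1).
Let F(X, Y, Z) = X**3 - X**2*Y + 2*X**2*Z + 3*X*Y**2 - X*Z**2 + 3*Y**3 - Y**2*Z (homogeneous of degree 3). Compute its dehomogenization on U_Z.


f(x, y) = x**3 - x**2*y + 2*x**2 + 3*x*y**2 - x + 3*y**3 - y**2

On U_Z we set Z = 1. Each monomial c·X^i·Y^j·Z^k in F becomes c·x^i·y^j·1^k = c·x^i·y^j.
Substituting Z = 1: F(X, Y, 1) = x**3 - x**2*y + 2*x**2 + 3*x*y**2 - x + 3*y**3 - y**2.
Note: deg(f) ≤ deg(F) = 3; strict inequality happens when F is divisible by Z (lost terms).


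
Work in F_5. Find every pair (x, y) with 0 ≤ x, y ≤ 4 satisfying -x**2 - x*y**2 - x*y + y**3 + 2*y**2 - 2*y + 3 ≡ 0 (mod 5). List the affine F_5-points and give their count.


Affine F_5-points: {(0, 2), (1, 4), (4, 1), (4, 2), (4, 4)}; count = 5.

For each of the 25 pairs (x, y) ∈ F_5², evaluate f(x, y) mod 5. Record the zeros.
  x = 0: [0↦3, 1↦4, 2↦0, 3↦2, 4↦1]  zeros at y ∈ {2}
  x = 1: [0↦2, 1↦1, 2↦3, 3↦4, 4↦0]  zeros at y ∈ {4}
  x = 2: [0↦4, 1↦1, 2↦4, 3↦4, 4↦2]  zeros at y ∈ ∅
  x = 3: [0↦4, 1↦4, 2↦3, 3↦2, 4↦2]  zeros at y ∈ ∅
  x = 4: [0↦2, 1↦0, 2↦0, 3↦3, 4↦0]  zeros at y ∈ {1, 2, 4}
Collecting zeros: affine points = {(0, 2), (1, 4), (4, 1), (4, 2), (4, 4)}.
Total count |C(F_5)_aff| = 5.


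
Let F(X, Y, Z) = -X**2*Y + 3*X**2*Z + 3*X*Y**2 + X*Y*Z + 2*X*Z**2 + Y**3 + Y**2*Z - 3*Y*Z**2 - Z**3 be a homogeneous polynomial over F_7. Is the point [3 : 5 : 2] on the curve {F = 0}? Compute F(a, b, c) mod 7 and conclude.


F(3,5,2) ≡ 3 (mod 7); P is NOT on the curve.

Evaluate F(3, 5, 2) term-by-term (mod 7).
  -X**2*Y ↦ -1·9·5·1 = -45
  3*X**2*Z ↦ 3·9·1·2 = 54
  3*X*Y**2 ↦ 3·3·25·1 = 225
  X*Y*Z ↦ 1·3·5·2 = 30
  2*X*Z**2 ↦ 2·3·1·4 = 24
  Y**3 ↦ 1·1·125·1 = 125
  Y**2*Z ↦ 1·1·25·2 = 50
  -3*Y*Z**2 ↦ -3·1·5·4 = -60
  -Z**3 ↦ -1·1·1·8 = -8
Sum: F(3, 5, 2) = (-45) + (54) + (225) + (30) + (24) + (125) + (50) + (-60) + (-8) = 395.
Reducing mod 7: 395 ≡ 3 (mod 7).
Since F(a, b, c) ≡ 3 ≠ 0 (mod 7), P does NOT lie on the curve.


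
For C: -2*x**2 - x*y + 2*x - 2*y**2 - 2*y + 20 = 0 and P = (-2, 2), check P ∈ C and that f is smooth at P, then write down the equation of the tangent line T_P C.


Tangent line at P: 8*x - 8*y + 32 = 0.

Step 1: f(-2, 2) = 0, so P lies on C.
Step 2: partial derivatives
  f_x(x, y) = -4*x - y + 2, f_y(x, y) = -x - 4*y - 2.
  f_x(P) = 8, f_y(P) = -8 (gradient nonzero, so P is smooth).
Step 3: tangent line at P: 8·(x − -2) + -8·(y − 2) = 0.
Expanding: 8*x - 8*y + 32 = 0.


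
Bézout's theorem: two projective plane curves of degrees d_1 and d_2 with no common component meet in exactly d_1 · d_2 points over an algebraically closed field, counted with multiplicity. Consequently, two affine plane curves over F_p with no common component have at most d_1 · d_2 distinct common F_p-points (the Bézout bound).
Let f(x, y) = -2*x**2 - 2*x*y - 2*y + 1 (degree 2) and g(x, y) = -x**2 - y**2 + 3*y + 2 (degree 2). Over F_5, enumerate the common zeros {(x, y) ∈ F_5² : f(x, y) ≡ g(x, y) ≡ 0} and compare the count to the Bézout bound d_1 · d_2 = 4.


Common zeros: {(3, 1)}; count = 1; Bézout bound = 4.

deg(f) = 2, deg(g) = 2, so Bézout bound = 4.
Scan x ∈ F_5. For each x, list the y ∈ F_5 with f(x, y) ≡ 0 and those with g(x, y) ≡ 0 (mod 5); the common zeros in that column are the intersection.
  x = 0: f ≡ 0 at y ∈ {3}; g ≡ 0 at y ∈ ∅; common: ∅.
  x = 1: f ≡ 0 at y ∈ {1}; g ≡ 0 at y ∈ ∅; common: ∅.
  x = 2: f ≡ 0 at y ∈ {3}; g ≡ 0 at y ∈ {1, 2}; common: ∅.
  x = 3: f ≡ 0 at y ∈ {1}; g ≡ 0 at y ∈ {1, 2}; common: {1}.
  x = 4: f ≡ 0 at y ∈ ∅; g ≡ 0 at y ∈ ∅; common: ∅.
Collecting: common zeros = {(3, 1)}, so the count is 1.
Comparison with the Bézout bound: 1 ≤ 4 = deg(f)·deg(g), as expected for curves with no common component (the affine F_5-count falls short of the bound because intersections may lie at infinity, over extension fields, or carry multiplicity).


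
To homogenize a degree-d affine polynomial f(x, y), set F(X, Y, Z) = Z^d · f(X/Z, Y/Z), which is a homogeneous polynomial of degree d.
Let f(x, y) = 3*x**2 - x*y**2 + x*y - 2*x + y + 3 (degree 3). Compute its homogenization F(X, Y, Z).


F(X, Y, Z) = 3*X**2*Z - X*Y**2 + X*Y*Z - 2*X*Z**2 + Y*Z**2 + 3*Z**3

deg(f) = 3.
Substitute x = X/Z, y = Y/Z into f, then multiply by Z^3.
  monomial 3·x^2·y^0 ↦ 3·X^2·Y^0·Z^1.
  monomial -1·x^1·y^2 ↦ -1·X^1·Y^2·Z^0.
  monomial 1·x^1·y^1 ↦ 1·X^1·Y^1·Z^1.
  monomial -2·x^1·y^0 ↦ -2·X^1·Y^0·Z^2.
  monomial 1·x^0·y^1 ↦ 1·X^0·Y^1·Z^2.
  monomial 3·x^0·y^0 ↦ 3·X^0·Y^0·Z^3.
Collecting: F(X, Y, Z) = 3*X**2*Z - X*Y**2 + X*Y*Z - 2*X*Z**2 + Y*Z**2 + 3*Z**3.


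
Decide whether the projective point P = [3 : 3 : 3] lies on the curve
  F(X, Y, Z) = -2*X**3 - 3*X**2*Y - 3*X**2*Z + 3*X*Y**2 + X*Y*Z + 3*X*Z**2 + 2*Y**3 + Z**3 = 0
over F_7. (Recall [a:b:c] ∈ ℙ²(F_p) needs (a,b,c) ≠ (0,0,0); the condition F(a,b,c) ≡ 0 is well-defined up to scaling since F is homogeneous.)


F(3,3,3) ≡ 5 (mod 7); P is NOT on the curve.

Evaluate F(3, 3, 3) term-by-term (mod 7).
  -2*X**3 ↦ -2·27·1·1 = -54
  -3*X**2*Y ↦ -3·9·3·1 = -81
  -3*X**2*Z ↦ -3·9·1·3 = -81
  3*X*Y**2 ↦ 3·3·9·1 = 81
  X*Y*Z ↦ 1·3·3·3 = 27
  3*X*Z**2 ↦ 3·3·1·9 = 81
  2*Y**3 ↦ 2·1·27·1 = 54
  Z**3 ↦ 1·1·1·27 = 27
Sum: F(3, 3, 3) = (-54) + (-81) + (-81) + (81) + (27) + (81) + (54) + (27) = 54.
Reducing mod 7: 54 ≡ 5 (mod 7).
Since F(a, b, c) ≡ 5 ≠ 0 (mod 7), P does NOT lie on the curve.


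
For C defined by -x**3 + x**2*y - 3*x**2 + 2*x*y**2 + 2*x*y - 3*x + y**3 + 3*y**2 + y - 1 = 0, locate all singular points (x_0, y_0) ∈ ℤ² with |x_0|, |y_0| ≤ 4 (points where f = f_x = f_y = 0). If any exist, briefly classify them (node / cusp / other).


Singular points: {(-1, 0)}; classification: cusp.

Compute partial derivatives:
  f_x = -3*x**2 + 2*x*y - 6*x + 2*y**2 + 2*y - 3.
  f_y = x**2 + 4*x*y + 2*x + 3*y**2 + 6*y + 1.
Scan x_0 ∈ {−4, ..., 4}. For each x_0, f_y(x_0, y) is a polynomial in y; find its integer roots y ∈ {−4, ..., 4}, then test f_x and f at those candidates.
  x = -4: f_y(-4, y) = 3*y**2 - 10*y + 9; no integer root y with |y| ≤ 4.
  x = -3: f_y(-3, y) = 3*y**2 - 6*y + 4; no integer root y with |y| ≤ 4.
  x = -2: f_y(-2, y) = 3*y**2 - 2*y + 1; no integer root y with |y| ≤ 4.
  x = -1: f_y(-1, y) = 3*y**2 + 2*y; vanishes at y ∈ {0}. (-1, 0): f_x = 0, f = 0 — SINGULAR.
  x = 0: f_y(0, y) = 3*y**2 + 6*y + 1; no integer root y with |y| ≤ 4.
  x = 1: f_y(1, y) = 3*y**2 + 10*y + 4; no integer root y with |y| ≤ 4.
  x = 2: f_y(2, y) = 3*y**2 + 14*y + 9; no integer root y with |y| ≤ 4.
  x = 3: f_y(3, y) = 3*y**2 + 18*y + 16; no integer root y with |y| ≤ 4.
  x = 4: f_y(4, y) = 3*y**2 + 22*y + 25; no integer root y with |y| ≤ 4.
Only singular point on the grid: (-1, 0).
Classify: substitute x = -1 + u, y = 0 + v and expand: f = -u**3 + u**2*v + 2*u*v**2 + v**3 + v**2.
No constant or linear terms (consistent with a singular point). Quadratic part: v**2. Cubic part: -u**3 + u**2*v + 2*u*v**2 + v**3.
The quadratic part v**2 is a perfect square, so there is a single (double) tangent line v = 0, i.e. y = 0. Restricting the cubic part to that line (v = 0) leaves -u**3 ≠ 0, so f is not divisible by v and the branch is v² ≈ u**3 to lowest order — this is a cusp.
Classification: cusp.


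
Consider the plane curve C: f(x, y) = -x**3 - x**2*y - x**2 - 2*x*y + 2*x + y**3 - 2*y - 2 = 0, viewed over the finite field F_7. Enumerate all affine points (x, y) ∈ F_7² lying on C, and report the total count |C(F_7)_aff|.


Affine F_7-points: {(1, 4), (1, 5), (2, 4), (3, 3), (4, 6), (6, 4)}; count = 6.

For each of the 49 pairs (x, y) ∈ F_7², evaluate f(x, y) mod 7. Record the zeros.
  x = 0: [0↦5, 1↦4, 2↦2, 3↦5, 4↦5, 5↦1, 6↦6]  zeros at y ∈ ∅
  x = 1: [0↦5, 1↦1, 2↦3, 3↦3, 4↦0, 5↦0, 6↦2]  zeros at y ∈ {4, 5}
  x = 2: [0↦4, 1↦2, 2↦6, 3↦1, 4↦0, 5↦2, 6↦6]  zeros at y ∈ {4}
  x = 3: [0↦3, 1↦1, 2↦5, 3↦0, 4↦6, 5↦1, 6↦5]  zeros at y ∈ {3}
  x = 4: [0↦3, 1↦6, 2↦1, 3↦1, 4↦5, 5↦5, 6↦0]  zeros at y ∈ {6}
  x = 5: [0↦5, 1↦4, 2↦2, 3↦5, 4↦5, 5↦1, 6↦6]  zeros at y ∈ ∅
  x = 6: [0↦3, 1↦3, 2↦2, 3↦6, 4↦0, 5↦4, 6↦3]  zeros at y ∈ {4}
Collecting zeros: affine points = {(1, 4), (1, 5), (2, 4), (3, 3), (4, 6), (6, 4)}.
Total count |C(F_7)_aff| = 6.


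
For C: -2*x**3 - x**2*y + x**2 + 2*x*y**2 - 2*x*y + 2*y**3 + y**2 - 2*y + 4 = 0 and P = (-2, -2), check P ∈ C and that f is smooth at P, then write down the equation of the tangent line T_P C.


Tangent line at P: -24*x + 34*y + 20 = 0.

Step 1: f(-2, -2) = 0, so P lies on C.
Step 2: partial derivatives
  f_x(x, y) = -6*x**2 - 2*x*y + 2*x + 2*y**2 - 2*y, f_y(x, y) = -x**2 + 4*x*y - 2*x + 6*y**2 + 2*y - 2.
  f_x(P) = -24, f_y(P) = 34 (gradient nonzero, so P is smooth).
Step 3: tangent line at P: -24·(x − -2) + 34·(y − -2) = 0.
Expanding: -24*x + 34*y + 20 = 0.


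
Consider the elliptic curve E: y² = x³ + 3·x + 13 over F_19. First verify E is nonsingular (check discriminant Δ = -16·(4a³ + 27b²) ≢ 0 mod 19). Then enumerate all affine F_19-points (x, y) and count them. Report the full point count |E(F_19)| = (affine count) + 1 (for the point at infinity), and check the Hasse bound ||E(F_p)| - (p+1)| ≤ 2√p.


Affine points = {(1, 6), (1, 13), (3, 7), (3, 12), (5, 1), (5, 18), (6, 0), (7, 4), (7, 15), (8, 6), (8, 13), (9, 3), (9, 16), (10, 6), (10, 13), (11, 3), (11, 16), (13, 8), (13, 11), (14, 5), (14, 14), (18, 3), (18, 16)}; affine count = 23; |E(F_19)| = 24.

Discriminant check: Δ ∝ 4a³ + 27b² = 4·3³ + 27·13² = 4·27 + 27·169 ≡ 16 (mod 19). Nonzero ⇒ E is nonsingular.
For each x ∈ F_19, compute rhs = x³ + 3·x + 13 mod 19, then count y ∈ F_19 with y² ≡ rhs.
  x = 0: rhs = 13, matching y values: none (0 points).
  x = 1: rhs = 17, matching y values: 6, 13 (2 points).
  x = 2: rhs = 8, matching y values: none (0 points).
  x = 3: rhs = 11, matching y values: 7, 12 (2 points).
  x = 4: rhs = 13, matching y values: none (0 points).
  x = 5: rhs = 1, matching y values: 1, 18 (2 points).
  x = 6: rhs = 0, matching y values: 0 (1 points).
  x = 7: rhs = 16, matching y values: 4, 15 (2 points).
  x = 8: rhs = 17, matching y values: 6, 13 (2 points).
  x = 9: rhs = 9, matching y values: 3, 16 (2 points).
  x = 10: rhs = 17, matching y values: 6, 13 (2 points).
  x = 11: rhs = 9, matching y values: 3, 16 (2 points).
  x = 12: rhs = 10, matching y values: none (0 points).
  x = 13: rhs = 7, matching y values: 8, 11 (2 points).
  x = 14: rhs = 6, matching y values: 5, 14 (2 points).
  x = 15: rhs = 13, matching y values: none (0 points).
  x = 16: rhs = 15, matching y values: none (0 points).
  x = 17: rhs = 18, matching y values: none (0 points).
  x = 18: rhs = 9, matching y values: 3, 16 (2 points).
Total affine count: 23.
Full point count |E(F_19)| = 23 + 1 = 24.
Hasse bound: |24 − (19+1)| = |4| = 4 ≤ 2√19 ≈ 8.7178 ✓.


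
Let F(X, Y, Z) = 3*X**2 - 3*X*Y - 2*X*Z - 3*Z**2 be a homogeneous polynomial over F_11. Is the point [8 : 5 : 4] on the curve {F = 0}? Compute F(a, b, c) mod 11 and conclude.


F(8,5,4) ≡ 4 (mod 11); P is NOT on the curve.

Evaluate F(8, 5, 4) term-by-term (mod 11).
  3*X**2 ↦ 3·64·1·1 = 192
  -3*X*Y ↦ -3·8·5·1 = -120
  -2*X*Z ↦ -2·8·1·4 = -64
  -3*Z**2 ↦ -3·1·1·16 = -48
Sum: F(8, 5, 4) = (192) + (-120) + (-64) + (-48) = -40.
Reducing mod 11: -40 ≡ 4 (mod 11).
Since F(a, b, c) ≡ 4 ≠ 0 (mod 11), P does NOT lie on the curve.


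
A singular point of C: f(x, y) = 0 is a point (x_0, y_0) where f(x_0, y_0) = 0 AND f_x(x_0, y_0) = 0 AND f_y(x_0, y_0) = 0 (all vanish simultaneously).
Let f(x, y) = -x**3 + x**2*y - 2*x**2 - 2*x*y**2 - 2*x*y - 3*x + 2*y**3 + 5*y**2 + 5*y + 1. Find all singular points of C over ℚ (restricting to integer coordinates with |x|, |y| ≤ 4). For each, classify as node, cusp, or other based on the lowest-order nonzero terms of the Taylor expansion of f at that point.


Singular points: {(-1, -1)}; classification: cusp.

Compute partial derivatives:
  f_x = -3*x**2 + 2*x*y - 4*x - 2*y**2 - 2*y - 3.
  f_y = x**2 - 4*x*y - 2*x + 6*y**2 + 10*y + 5.
Scan x_0 ∈ {−4, ..., 4}. For each x_0, f_y(x_0, y) is a polynomial in y; find its integer roots y ∈ {−4, ..., 4}, then test f_x and f at those candidates.
  x = -4: f_y(-4, y) = 6*y**2 + 26*y + 29; no integer root y with |y| ≤ 4.
  x = -3: f_y(-3, y) = 6*y**2 + 22*y + 20; vanishes at y ∈ {-2}. (-3, -2): f_x = -10 ≠ 0.
  x = -2: f_y(-2, y) = 6*y**2 + 18*y + 13; no integer root y with |y| ≤ 4.
  x = -1: f_y(-1, y) = 6*y**2 + 14*y + 8; vanishes at y ∈ {-1}. (-1, -1): f_x = 0, f = 0 — SINGULAR.
  x = 0: f_y(0, y) = 6*y**2 + 10*y + 5; no integer root y with |y| ≤ 4.
  x = 1: f_y(1, y) = 6*y**2 + 6*y + 4; no integer root y with |y| ≤ 4.
  x = 2: f_y(2, y) = 6*y**2 + 2*y + 5; no integer root y with |y| ≤ 4.
  x = 3: f_y(3, y) = 6*y**2 - 2*y + 8; no integer root y with |y| ≤ 4.
  x = 4: f_y(4, y) = 6*y**2 - 6*y + 13; no integer root y with |y| ≤ 4.
Only singular point on the grid: (-1, -1).
Classify: substitute x = -1 + u, y = -1 + v and expand: f = -u**3 + u**2*v - 2*u*v**2 + 2*v**3 + v**2.
No constant or linear terms (consistent with a singular point). Quadratic part: v**2. Cubic part: -u**3 + u**2*v - 2*u*v**2 + 2*v**3.
The quadratic part v**2 is a perfect square, so there is a single (double) tangent line v = 0, i.e. y = -1. Restricting the cubic part to that line (v = 0) leaves -u**3 ≠ 0, so f is not divisible by v and the branch is v² ≈ u**3 to lowest order — this is a cusp.
Classification: cusp.


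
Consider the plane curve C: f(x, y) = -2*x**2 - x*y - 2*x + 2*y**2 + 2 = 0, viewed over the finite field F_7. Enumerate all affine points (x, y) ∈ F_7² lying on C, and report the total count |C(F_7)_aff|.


Affine F_7-points: {(2, 4)}; count = 1.

For each of the 49 pairs (x, y) ∈ F_7², evaluate f(x, y) mod 7. Record the zeros.
  x = 0: [0↦2, 1↦4, 2↦3, 3↦6, 4↦6, 5↦3, 6↦4]  zeros at y ∈ ∅
  x = 1: [0↦5, 1↦6, 2↦4, 3↦6, 4↦5, 5↦1, 6↦1]  zeros at y ∈ ∅
  x = 2: [0↦4, 1↦4, 2↦1, 3↦2, 4↦0, 5↦2, 6↦1]  zeros at y ∈ {4}
  x = 3: [0↦6, 1↦5, 2↦1, 3↦1, 4↦5, 5↦6, 6↦4]  zeros at y ∈ ∅
  x = 4: [0↦4, 1↦2, 2↦4, 3↦3, 4↦6, 5↦6, 6↦3]  zeros at y ∈ ∅
  x = 5: [0↦5, 1↦2, 2↦3, 3↦1, 4↦3, 5↦2, 6↦5]  zeros at y ∈ ∅
  x = 6: [0↦2, 1↦5, 2↦5, 3↦2, 4↦3, 5↦1, 6↦3]  zeros at y ∈ ∅
Collecting zeros: affine points = {(2, 4)}.
Total count |C(F_7)_aff| = 1.


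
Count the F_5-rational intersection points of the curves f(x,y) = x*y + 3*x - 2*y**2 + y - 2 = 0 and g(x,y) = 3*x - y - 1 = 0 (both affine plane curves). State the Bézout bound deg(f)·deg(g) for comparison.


Common zeros: {(0, 4)}; count = 1; Bézout bound = 2.

deg(f) = 2, deg(g) = 1, so Bézout bound = 2.
Scan x ∈ F_5. For each x, list the y ∈ F_5 with f(x, y) ≡ 0 and those with g(x, y) ≡ 0 (mod 5); the common zeros in that column are the intersection.
  x = 0: f ≡ 0 at y ∈ {4}; g ≡ 0 at y ∈ {4}; common: {4}.
  x = 1: f ≡ 0 at y ∈ ∅; g ≡ 0 at y ∈ {2}; common: ∅.
  x = 2: f ≡ 0 at y ∈ {1, 3}; g ≡ 0 at y ∈ {0}; common: ∅.
  x = 3: f ≡ 0 at y ∈ ∅; g ≡ 0 at y ∈ {3}; common: ∅.
  x = 4: f ≡ 0 at y ∈ {0}; g ≡ 0 at y ∈ {1}; common: ∅.
Collecting: common zeros = {(0, 4)}, so the count is 1.
Comparison with the Bézout bound: 1 ≤ 2 = deg(f)·deg(g), as expected for curves with no common component (the affine F_5-count falls short of the bound because intersections may lie at infinity, over extension fields, or carry multiplicity).


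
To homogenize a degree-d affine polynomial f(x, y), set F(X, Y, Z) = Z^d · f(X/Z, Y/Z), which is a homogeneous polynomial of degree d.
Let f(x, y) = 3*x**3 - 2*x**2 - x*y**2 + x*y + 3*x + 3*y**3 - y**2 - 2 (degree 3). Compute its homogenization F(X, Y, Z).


F(X, Y, Z) = 3*X**3 - 2*X**2*Z - X*Y**2 + X*Y*Z + 3*X*Z**2 + 3*Y**3 - Y**2*Z - 2*Z**3

deg(f) = 3.
Substitute x = X/Z, y = Y/Z into f, then multiply by Z^3.
  monomial 3·x^3·y^0 ↦ 3·X^3·Y^0·Z^0.
  monomial -2·x^2·y^0 ↦ -2·X^2·Y^0·Z^1.
  monomial -1·x^1·y^2 ↦ -1·X^1·Y^2·Z^0.
  monomial 1·x^1·y^1 ↦ 1·X^1·Y^1·Z^1.
  monomial 3·x^1·y^0 ↦ 3·X^1·Y^0·Z^2.
  monomial 3·x^0·y^3 ↦ 3·X^0·Y^3·Z^0.
  monomial -1·x^0·y^2 ↦ -1·X^0·Y^2·Z^1.
  monomial -2·x^0·y^0 ↦ -2·X^0·Y^0·Z^3.
Collecting: F(X, Y, Z) = 3*X**3 - 2*X**2*Z - X*Y**2 + X*Y*Z + 3*X*Z**2 + 3*Y**3 - Y**2*Z - 2*Z**3.


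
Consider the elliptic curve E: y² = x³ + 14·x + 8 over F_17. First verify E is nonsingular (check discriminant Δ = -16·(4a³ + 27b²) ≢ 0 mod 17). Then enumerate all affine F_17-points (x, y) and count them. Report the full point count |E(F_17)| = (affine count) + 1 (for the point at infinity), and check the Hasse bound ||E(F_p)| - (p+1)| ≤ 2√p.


Affine points = {(0, 5), (0, 12), (3, 3), (3, 14), (4, 3), (4, 14), (5, 4), (5, 13), (6, 6), (6, 11), (9, 8), (9, 9), (10, 3), (10, 14), (12, 0)}; affine count = 15; |E(F_17)| = 16.

Discriminant check: Δ ∝ 4a³ + 27b² = 4·14³ + 27·8² = 4·2744 + 27·64 ≡ 5 (mod 17). Nonzero ⇒ E is nonsingular.
For each x ∈ F_17, compute rhs = x³ + 14·x + 8 mod 17, then count y ∈ F_17 with y² ≡ rhs.
  x = 0: rhs = 8, matching y values: 5, 12 (2 points).
  x = 1: rhs = 6, matching y values: none (0 points).
  x = 2: rhs = 10, matching y values: none (0 points).
  x = 3: rhs = 9, matching y values: 3, 14 (2 points).
  x = 4: rhs = 9, matching y values: 3, 14 (2 points).
  x = 5: rhs = 16, matching y values: 4, 13 (2 points).
  x = 6: rhs = 2, matching y values: 6, 11 (2 points).
  x = 7: rhs = 7, matching y values: none (0 points).
  x = 8: rhs = 3, matching y values: none (0 points).
  x = 9: rhs = 13, matching y values: 8, 9 (2 points).
  x = 10: rhs = 9, matching y values: 3, 14 (2 points).
  x = 11: rhs = 14, matching y values: none (0 points).
  x = 12: rhs = 0, matching y values: 0 (1 points).
  x = 13: rhs = 7, matching y values: none (0 points).
  x = 14: rhs = 7, matching y values: none (0 points).
  x = 15: rhs = 6, matching y values: none (0 points).
  x = 16: rhs = 10, matching y values: none (0 points).
Total affine count: 15.
Full point count |E(F_17)| = 15 + 1 = 16.
Hasse bound: |16 − (17+1)| = |-2| = 2 ≤ 2√17 ≈ 8.2462 ✓.


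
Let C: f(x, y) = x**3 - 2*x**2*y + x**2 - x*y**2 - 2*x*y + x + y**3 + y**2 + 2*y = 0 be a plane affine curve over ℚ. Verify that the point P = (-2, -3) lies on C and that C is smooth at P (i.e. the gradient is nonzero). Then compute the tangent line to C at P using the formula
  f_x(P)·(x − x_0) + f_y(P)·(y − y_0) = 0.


Tangent line at P: -18*x + 7*y - 15 = 0.

Step 1: f(-2, -3) = 0, so P lies on C.
Step 2: partial derivatives
  f_x(x, y) = 3*x**2 - 4*x*y + 2*x - y**2 - 2*y + 1, f_y(x, y) = -2*x**2 - 2*x*y - 2*x + 3*y**2 + 2*y + 2.
  f_x(P) = -18, f_y(P) = 7 (gradient nonzero, so P is smooth).
Step 3: tangent line at P: -18·(x − -2) + 7·(y − -3) = 0.
Expanding: -18*x + 7*y - 15 = 0.


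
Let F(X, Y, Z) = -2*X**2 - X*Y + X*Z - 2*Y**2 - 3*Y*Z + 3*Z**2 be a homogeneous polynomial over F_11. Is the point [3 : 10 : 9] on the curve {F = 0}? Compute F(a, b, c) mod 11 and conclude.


F(3,10,9) ≡ 5 (mod 11); P is NOT on the curve.

Evaluate F(3, 10, 9) term-by-term (mod 11).
  -2*X**2 ↦ -2·9·1·1 = -18
  -X*Y ↦ -1·3·10·1 = -30
  X*Z ↦ 1·3·1·9 = 27
  -2*Y**2 ↦ -2·1·100·1 = -200
  -3*Y*Z ↦ -3·1·10·9 = -270
  3*Z**2 ↦ 3·1·1·81 = 243
Sum: F(3, 10, 9) = (-18) + (-30) + (27) + (-200) + (-270) + (243) = -248.
Reducing mod 11: -248 ≡ 5 (mod 11).
Since F(a, b, c) ≡ 5 ≠ 0 (mod 11), P does NOT lie on the curve.


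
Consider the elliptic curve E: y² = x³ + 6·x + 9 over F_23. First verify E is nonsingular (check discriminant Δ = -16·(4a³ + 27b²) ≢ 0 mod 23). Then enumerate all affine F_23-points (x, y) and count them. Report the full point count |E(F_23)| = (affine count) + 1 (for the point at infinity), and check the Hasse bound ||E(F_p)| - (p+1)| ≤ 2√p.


Affine points = {(0, 3), (0, 20), (1, 4), (1, 19), (2, 11), (2, 12), (3, 10), (3, 13), (5, 7), (5, 16), (6, 10), (6, 13), (7, 7), (7, 16), (11, 7), (11, 16), (14, 10), (14, 13), (15, 1), (15, 22), (19, 6), (19, 17), (21, 9), (21, 14), (22, 5), (22, 18)}; affine count = 26; |E(F_23)| = 27.

Discriminant check: Δ ∝ 4a³ + 27b² = 4·6³ + 27·9² = 4·216 + 27·81 ≡ 15 (mod 23). Nonzero ⇒ E is nonsingular.
For each x ∈ F_23, compute rhs = x³ + 6·x + 9 mod 23, then count y ∈ F_23 with y² ≡ rhs.
  x = 0: rhs = 9, matching y values: 3, 20 (2 points).
  x = 1: rhs = 16, matching y values: 4, 19 (2 points).
  x = 2: rhs = 6, matching y values: 11, 12 (2 points).
  x = 3: rhs = 8, matching y values: 10, 13 (2 points).
  x = 4: rhs = 5, matching y values: none (0 points).
  x = 5: rhs = 3, matching y values: 7, 16 (2 points).
  x = 6: rhs = 8, matching y values: 10, 13 (2 points).
  x = 7: rhs = 3, matching y values: 7, 16 (2 points).
  x = 8: rhs = 17, matching y values: none (0 points).
  x = 9: rhs = 10, matching y values: none (0 points).
  x = 10: rhs = 11, matching y values: none (0 points).
  x = 11: rhs = 3, matching y values: 7, 16 (2 points).
  x = 12: rhs = 15, matching y values: none (0 points).
  x = 13: rhs = 7, matching y values: none (0 points).
  x = 14: rhs = 8, matching y values: 10, 13 (2 points).
  x = 15: rhs = 1, matching y values: 1, 22 (2 points).
  x = 16: rhs = 15, matching y values: none (0 points).
  x = 17: rhs = 10, matching y values: none (0 points).
  x = 18: rhs = 15, matching y values: none (0 points).
  x = 19: rhs = 13, matching y values: 6, 17 (2 points).
  x = 20: rhs = 10, matching y values: none (0 points).
  x = 21: rhs = 12, matching y values: 9, 14 (2 points).
  x = 22: rhs = 2, matching y values: 5, 18 (2 points).
Total affine count: 26.
Full point count |E(F_23)| = 26 + 1 = 27.
Hasse bound: |27 − (23+1)| = |3| = 3 ≤ 2√23 ≈ 9.5917 ✓.
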